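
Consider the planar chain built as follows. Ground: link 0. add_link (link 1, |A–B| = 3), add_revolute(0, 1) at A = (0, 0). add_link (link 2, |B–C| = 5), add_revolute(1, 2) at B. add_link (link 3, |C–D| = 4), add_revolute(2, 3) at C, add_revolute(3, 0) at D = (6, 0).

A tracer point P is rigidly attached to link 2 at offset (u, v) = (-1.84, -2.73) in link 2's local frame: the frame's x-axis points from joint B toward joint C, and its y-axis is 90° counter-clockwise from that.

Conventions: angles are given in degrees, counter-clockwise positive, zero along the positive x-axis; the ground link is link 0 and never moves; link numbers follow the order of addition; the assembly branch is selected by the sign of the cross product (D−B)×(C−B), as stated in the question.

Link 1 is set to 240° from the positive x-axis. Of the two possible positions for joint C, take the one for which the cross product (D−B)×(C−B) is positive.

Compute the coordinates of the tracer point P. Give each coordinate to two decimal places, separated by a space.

A=(0,0), D=(6.00,0)
B = A + 3.00·(cos240°, sin240°) = (-1.5000, -2.5981)
|BD| = 7.9373
circle(B,5.00) ∩ circle(D,4.00): a=4.5356, h=2.1044
  candidates: C₊=(2.0969,0.8750) cross=16.703; C₋=(3.4745,-3.1019) cross=-16.703
  branch + wants cross > 0 → take C=(2.0969,0.8750) (cross=16.703)
ex = (C−B)/|BC| = (0.7194,0.6946); ey = (-0.6946,0.7194)
P = B + -1.84·ex + -2.73·ey = (-0.9273,-5.8401)

-0.93 -5.84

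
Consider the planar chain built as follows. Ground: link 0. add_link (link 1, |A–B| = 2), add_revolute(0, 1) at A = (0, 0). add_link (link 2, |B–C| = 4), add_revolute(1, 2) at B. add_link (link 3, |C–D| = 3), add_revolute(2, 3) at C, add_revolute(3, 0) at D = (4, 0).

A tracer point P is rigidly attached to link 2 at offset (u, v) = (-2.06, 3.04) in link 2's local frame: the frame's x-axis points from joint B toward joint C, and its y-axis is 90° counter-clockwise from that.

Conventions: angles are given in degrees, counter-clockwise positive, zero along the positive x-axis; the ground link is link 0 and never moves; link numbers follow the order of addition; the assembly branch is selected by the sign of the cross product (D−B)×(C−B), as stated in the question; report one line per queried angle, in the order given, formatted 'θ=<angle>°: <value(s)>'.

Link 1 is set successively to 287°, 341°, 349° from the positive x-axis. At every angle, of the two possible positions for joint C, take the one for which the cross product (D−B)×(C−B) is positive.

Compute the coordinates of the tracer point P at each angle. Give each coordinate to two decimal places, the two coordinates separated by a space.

A=(0,0), D=(4.00,0)
θ=287°: B = A + 2.00·(cos287°, sin287°) = (0.5847, -1.9126)
θ=287°: |BD| = 3.9143
θ=287°: circle(B,4.00) ∩ circle(D,3.00): a=2.8513, h=2.8053
θ=287°:   candidates: C₊=(1.7018,1.9283) cross=10.981; C₋=(4.4433,-2.9671) cross=-10.981
θ=287°:   branch + wants cross > 0 → take C=(1.7018,1.9283) (cross=10.981)
θ=287°: ex = (C−B)/|BC| = (0.2793,0.9602); ey = (-0.9602,0.2793)
θ=287°: P = B + -2.06·ex + 3.04·ey = (-2.9096,-3.0417)
θ=341°: B = A + 2.00·(cos341°, sin341°) = (1.8910, -0.6511)
θ=341°: |BD| = 2.2072
θ=341°: circle(B,4.00) ∩ circle(D,3.00): a=2.6893, h=2.9610
θ=341°:   candidates: C₊=(3.5872,2.9715) cross=6.536; C₋=(5.3342,-2.6870) cross=-6.536
θ=341°:   branch + wants cross > 0 → take C=(3.5872,2.9715) (cross=6.536)
θ=341°: ex = (C−B)/|BC| = (0.4240,0.9056); ey = (-0.9056,0.4240)
θ=341°: P = B + -2.06·ex + 3.04·ey = (-1.7356,-1.2277)
θ=349°: B = A + 2.00·(cos349°, sin349°) = (1.9633, -0.3816)
θ=349°: |BD| = 2.0722
θ=349°: circle(B,4.00) ∩ circle(D,3.00): a=2.7251, h=2.9281
θ=349°:   candidates: C₊=(4.1025,2.9982) cross=6.068; C₋=(5.1810,-2.7578) cross=-6.068
θ=349°:   branch + wants cross > 0 → take C=(4.1025,2.9982) (cross=6.068)
θ=349°: ex = (C−B)/|BC| = (0.5348,0.8450); ey = (-0.8450,0.5348)
θ=349°: P = B + -2.06·ex + 3.04·ey = (-1.7072,-0.4964)

θ=287°: -2.91 -3.04
θ=341°: -1.74 -1.23
θ=349°: -1.71 -0.50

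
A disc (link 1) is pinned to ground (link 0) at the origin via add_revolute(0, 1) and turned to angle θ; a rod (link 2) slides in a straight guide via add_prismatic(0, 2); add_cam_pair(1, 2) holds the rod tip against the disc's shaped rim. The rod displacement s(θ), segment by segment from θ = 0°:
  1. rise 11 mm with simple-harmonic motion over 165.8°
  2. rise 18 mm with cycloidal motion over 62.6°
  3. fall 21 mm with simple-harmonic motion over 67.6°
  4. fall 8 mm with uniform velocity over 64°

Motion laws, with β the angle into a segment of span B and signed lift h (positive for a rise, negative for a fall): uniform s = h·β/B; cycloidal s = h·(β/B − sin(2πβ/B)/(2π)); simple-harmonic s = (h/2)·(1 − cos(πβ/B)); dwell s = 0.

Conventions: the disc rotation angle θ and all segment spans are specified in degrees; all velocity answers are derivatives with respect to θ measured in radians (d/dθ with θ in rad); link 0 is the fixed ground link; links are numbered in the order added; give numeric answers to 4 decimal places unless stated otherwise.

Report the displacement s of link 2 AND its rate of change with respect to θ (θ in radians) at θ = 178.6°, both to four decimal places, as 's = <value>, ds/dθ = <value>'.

segment 1 (0° to 165.8°, simple-harmonic, h = 11) is passed completely: s = 0.0000 + (11) = 11.0000
θ = 178.6° falls in segment 2 (165.8° to 228.4°, cycloidal, h = 18): β = 178.6 − 165.8 = 12.8°, B = 62.6°; Δs = 18·(0.2045 − sin(2π·0.2045)/(2π)) = 0.9321; s = 11.0000 + 0.9321 = 11.9321
velocity in seg [165.8°–228.4°] (cycloidal), θ in radians: β = 12.8° = 0.2234 rad, B = 62.6° = 1.0926 rad; ds/dθ = (h/B)(1 − cos(2πβ/B)) = (18/1.0926)(1 − cos(2π·0.2045)) = 11.826119 mm/rad

s = 11.9321, ds/dθ = 11.8261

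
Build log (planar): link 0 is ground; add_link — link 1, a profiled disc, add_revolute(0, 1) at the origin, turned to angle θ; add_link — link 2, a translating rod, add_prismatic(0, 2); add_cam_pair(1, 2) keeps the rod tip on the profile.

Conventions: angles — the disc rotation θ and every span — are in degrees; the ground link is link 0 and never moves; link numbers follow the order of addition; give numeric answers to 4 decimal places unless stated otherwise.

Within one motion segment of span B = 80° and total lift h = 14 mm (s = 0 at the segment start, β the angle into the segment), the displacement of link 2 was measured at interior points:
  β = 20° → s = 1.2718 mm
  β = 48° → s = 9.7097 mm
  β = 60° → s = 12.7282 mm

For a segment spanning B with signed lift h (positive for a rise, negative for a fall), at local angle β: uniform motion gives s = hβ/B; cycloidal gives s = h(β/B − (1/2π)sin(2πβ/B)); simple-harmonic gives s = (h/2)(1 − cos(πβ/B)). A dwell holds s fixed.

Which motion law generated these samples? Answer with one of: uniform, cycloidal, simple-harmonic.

candidates at β/B = r: uniform s = h·r (linear in β); cycloidal s = h·(r − sin(2πr)/(2π)); simple-harmonic s = (h/2)(1 − cos(πr))
β=20°: printed 1.2718 | uniform 3.5000, cycloidal 1.2718, simple-harmonic 2.0503
β=48°: printed 9.7097 | uniform 8.4000, cycloidal 9.7097, simple-harmonic 9.1631
β=60°: printed 12.7282 | uniform 10.5000, cycloidal 12.7282, simple-harmonic 11.9497
only one law matches every sample → cycloidal

cycloidal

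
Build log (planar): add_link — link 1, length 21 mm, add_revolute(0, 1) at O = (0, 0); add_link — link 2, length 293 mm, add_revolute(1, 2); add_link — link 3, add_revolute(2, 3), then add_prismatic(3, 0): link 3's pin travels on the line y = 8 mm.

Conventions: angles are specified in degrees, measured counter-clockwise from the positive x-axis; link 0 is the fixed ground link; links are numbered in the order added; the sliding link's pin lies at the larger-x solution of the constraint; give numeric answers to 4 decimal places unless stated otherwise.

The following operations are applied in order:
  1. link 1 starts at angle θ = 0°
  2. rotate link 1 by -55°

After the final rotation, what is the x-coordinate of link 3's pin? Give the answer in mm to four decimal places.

geometry: r = 21 mm, L = 293 mm, e = 8 mm; θ starts at 0°
rotate link 1 by -55°: θ ← 0° -55° = -55°
crank pin P = (r cos θ, r sin θ) = (12.045105, -17.202193)
h = r sin θ − e = -17.202193 − 8 = -25.202193
x = r cos θ + √(L² − h²) = 12.045105 + 291.914113 = 303.959218

303.9592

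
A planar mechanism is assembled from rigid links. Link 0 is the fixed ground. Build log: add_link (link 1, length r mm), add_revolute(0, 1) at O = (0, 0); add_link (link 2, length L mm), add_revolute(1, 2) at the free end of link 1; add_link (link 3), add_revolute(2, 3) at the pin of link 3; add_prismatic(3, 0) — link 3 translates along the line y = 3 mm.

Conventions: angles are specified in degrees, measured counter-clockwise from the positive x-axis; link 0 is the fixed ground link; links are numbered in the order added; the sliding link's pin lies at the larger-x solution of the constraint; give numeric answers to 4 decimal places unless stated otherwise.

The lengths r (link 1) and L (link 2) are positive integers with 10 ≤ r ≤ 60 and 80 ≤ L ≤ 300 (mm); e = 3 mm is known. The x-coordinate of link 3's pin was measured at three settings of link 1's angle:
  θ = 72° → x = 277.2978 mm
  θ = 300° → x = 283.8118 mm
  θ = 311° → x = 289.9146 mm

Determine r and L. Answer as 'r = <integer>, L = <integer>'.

constraint per measurement: (x − r cos θ)² + (r sin θ − e)² = L²
subtracting the θ₁ and θ₂ equations cancels the r² and L² terms:
r = (x₁² − x₂²) / (2[(x₁cos θ₁ + e sin θ₁) − (x₂cos θ₂ + e sin θ₂)]) = 35.9999 → r = 36
L² = (x₁ − r cos θ₁)² + (r sin θ₁ − e)² = 71823.9809 → L = 268.0000 → L = 268
check at θ₃=311°: x = 289.9146 (printed 289.9146) ✓

r = 36, L = 268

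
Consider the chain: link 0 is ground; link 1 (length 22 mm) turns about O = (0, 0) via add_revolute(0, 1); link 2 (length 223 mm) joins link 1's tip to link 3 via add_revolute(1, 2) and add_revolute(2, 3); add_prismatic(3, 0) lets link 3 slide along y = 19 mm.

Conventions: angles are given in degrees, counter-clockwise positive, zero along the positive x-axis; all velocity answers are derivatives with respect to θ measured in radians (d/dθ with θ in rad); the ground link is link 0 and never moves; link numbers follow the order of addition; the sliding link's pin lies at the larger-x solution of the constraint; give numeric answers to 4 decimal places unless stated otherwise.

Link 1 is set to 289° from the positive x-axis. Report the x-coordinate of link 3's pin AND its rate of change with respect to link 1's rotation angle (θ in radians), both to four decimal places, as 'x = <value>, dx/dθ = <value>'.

geometry: r = 22 mm, L = 223 mm, e = 19 mm
crank pin P = (r cos θ, r sin θ) = (7.162499, -20.801409)
h = r sin θ − e = -20.801409 − 19 = -39.801409
x = r cos θ + √(L² − h²) = 7.162499 + 219.419343 = 226.581842
dx/dθ = −r sin θ − h·r cos θ/√(L² − h²) (θ in radians; h = -39.801409) = 22.100645

x = 226.5818, dx/dθ = 22.1006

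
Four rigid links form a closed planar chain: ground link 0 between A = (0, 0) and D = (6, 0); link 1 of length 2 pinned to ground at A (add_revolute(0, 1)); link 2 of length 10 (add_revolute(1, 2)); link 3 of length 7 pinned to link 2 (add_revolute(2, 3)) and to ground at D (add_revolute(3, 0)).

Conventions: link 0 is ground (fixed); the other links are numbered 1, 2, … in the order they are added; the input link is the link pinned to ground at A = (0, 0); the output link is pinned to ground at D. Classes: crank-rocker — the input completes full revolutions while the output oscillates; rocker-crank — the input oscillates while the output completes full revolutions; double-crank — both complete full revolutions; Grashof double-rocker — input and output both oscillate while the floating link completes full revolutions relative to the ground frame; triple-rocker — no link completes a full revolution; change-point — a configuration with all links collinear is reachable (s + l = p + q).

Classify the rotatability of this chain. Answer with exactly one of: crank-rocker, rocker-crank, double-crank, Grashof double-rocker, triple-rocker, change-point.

lengths: ground=6, input=2, coupler=10, output=7
sorted: s=2 (shortest), l=10 (longest), p+q=13
s + l = 12 vs p + q = 13
s + l < p + q (Grashof) with shortest = input link → crank-rocker

crank-rocker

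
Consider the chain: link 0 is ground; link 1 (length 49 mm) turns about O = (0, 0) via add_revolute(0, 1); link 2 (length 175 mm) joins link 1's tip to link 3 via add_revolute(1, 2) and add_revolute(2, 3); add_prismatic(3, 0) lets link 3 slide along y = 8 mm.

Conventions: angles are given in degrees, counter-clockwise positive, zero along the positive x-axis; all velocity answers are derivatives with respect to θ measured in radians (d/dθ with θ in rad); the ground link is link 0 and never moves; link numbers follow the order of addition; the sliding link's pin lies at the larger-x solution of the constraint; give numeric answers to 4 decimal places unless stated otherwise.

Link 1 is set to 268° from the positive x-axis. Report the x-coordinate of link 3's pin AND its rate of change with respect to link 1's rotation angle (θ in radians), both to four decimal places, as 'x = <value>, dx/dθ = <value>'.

geometry: r = 49 mm, L = 175 mm, e = 8 mm
crank pin P = (r cos θ, r sin θ) = (-1.710075, -48.970151)
h = r sin θ − e = -48.970151 − 8 = -56.970151
x = r cos θ + √(L² − h²) = -1.710075 + 165.467223 = 163.757148
dx/dθ = −r sin θ − h·r cos θ/√(L² − h²) (θ in radians; h = -56.970151) = 48.381374

x = 163.7571, dx/dθ = 48.3814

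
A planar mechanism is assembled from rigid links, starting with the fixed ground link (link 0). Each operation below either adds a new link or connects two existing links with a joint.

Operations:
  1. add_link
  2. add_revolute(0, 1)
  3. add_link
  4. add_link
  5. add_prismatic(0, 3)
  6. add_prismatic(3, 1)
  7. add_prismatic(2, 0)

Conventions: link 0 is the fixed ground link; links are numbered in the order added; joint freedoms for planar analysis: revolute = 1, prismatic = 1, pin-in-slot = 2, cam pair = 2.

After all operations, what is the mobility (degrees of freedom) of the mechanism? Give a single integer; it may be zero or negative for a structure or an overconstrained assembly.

link 0 = ground. State L|J1|J2 = 1|0|0
+link1  2|0|0
R(0,1) f=1→J1  2|1|0
+link2  3|1|0
+link3  4|1|0
P(0,3) f=1→J1  4|2|0
P(3,1) f=1→J1  4|3|0
P(2,0) f=1→J1  4|4|0
M = 3(4−1)−2·4−0 = 9−8−0 = 1

M = 1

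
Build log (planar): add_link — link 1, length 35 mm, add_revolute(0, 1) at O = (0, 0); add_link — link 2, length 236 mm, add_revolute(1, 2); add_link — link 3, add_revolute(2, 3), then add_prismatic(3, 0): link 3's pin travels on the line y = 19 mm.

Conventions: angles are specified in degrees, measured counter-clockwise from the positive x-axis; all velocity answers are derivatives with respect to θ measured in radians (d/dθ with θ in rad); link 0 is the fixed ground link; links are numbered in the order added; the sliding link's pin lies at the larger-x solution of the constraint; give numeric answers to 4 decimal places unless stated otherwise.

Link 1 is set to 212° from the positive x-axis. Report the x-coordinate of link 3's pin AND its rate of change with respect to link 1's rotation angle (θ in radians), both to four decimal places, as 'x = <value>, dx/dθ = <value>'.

geometry: r = 35 mm, L = 236 mm, e = 19 mm
crank pin P = (r cos θ, r sin θ) = (-29.681683, -18.547174)
h = r sin θ − e = -18.547174 − 19 = -37.547174
x = r cos θ + √(L² − h²) = -29.681683 + 232.994012 = 203.312329
dx/dθ = −r sin θ − h·r cos θ/√(L² − h²) (θ in radians; h = -37.547174) = 13.763947

x = 203.3123, dx/dθ = 13.7639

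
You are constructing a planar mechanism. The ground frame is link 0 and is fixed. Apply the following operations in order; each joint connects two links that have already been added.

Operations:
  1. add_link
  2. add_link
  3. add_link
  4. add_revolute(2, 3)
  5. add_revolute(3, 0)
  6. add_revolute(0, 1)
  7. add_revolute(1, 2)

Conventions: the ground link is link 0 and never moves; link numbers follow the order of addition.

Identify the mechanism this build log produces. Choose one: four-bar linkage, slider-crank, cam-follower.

links: 4 (incl. ground); joints: 4 revolute, 0 prismatic, 0 higher (cam) pair, forming one closed loop
4 links in a single 4R loop → four-bar linkage

four-bar linkage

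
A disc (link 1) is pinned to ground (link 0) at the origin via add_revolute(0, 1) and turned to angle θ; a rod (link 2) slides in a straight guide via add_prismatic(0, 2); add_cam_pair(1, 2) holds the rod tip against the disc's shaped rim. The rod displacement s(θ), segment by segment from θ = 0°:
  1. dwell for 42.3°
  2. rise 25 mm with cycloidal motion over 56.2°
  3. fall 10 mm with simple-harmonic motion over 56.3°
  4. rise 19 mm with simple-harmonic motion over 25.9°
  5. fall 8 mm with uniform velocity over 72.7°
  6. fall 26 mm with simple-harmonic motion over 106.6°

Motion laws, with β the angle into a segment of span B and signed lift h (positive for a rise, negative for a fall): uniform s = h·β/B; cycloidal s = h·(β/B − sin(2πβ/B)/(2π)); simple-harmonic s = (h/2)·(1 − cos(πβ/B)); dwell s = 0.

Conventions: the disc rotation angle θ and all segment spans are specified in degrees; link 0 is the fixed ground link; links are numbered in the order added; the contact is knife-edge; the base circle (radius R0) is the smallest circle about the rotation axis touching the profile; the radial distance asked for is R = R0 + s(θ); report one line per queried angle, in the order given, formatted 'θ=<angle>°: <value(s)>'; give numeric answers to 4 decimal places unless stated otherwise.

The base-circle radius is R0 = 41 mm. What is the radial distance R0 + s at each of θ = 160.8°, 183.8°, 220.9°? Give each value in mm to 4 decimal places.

segment 1 (0° to 42.3°, dwell): s unchanged at 0.0000
segment 2 (42.3° to 98.5°, cycloidal, h = 25) is passed completely: s = 0.0000 + (25) = 25.0000
segment 3 (98.5° to 154.8°, simple-harmonic, h = -10) is passed completely: s = 25.0000 + (-10) = 15.0000
θ = 160.8° falls in segment 4 (154.8° to 180.7°, simple-harmonic, h = 19): β = 160.8 − 154.8 = 6°, B = 25.9°; Δs = 19/2·(1 − cos(π·0.2317)) = 2.4068; s = 15.0000 + 2.4068 = 17.4068
segment 4 (154.8° to 180.7°, simple-harmonic, h = 19) is passed completely: s = 15.0000 + (19) = 34.0000
θ = 183.8° falls in segment 5 (180.7° to 253.4°, uniform, h = -8): β = 183.8 − 180.7 = 3.1°, B = 72.7°; Δs = -8·3.1/72.7 = -0.3411; s = 34.0000 − 0.3411 = 33.6589
θ = 220.9° falls in segment 5 (180.7° to 253.4°, uniform, h = -8): β = 220.9 − 180.7 = 40.2°, B = 72.7°; Δs = -8·40.2/72.7 = -4.4237; s = 34.0000 − 4.4237 = 29.5763
θ=160.8°: R = R0 + s = 41 + 17.4068 = 58.4068
θ=183.8°: R = R0 + s = 41 + 33.6589 = 74.6589
θ=220.9°: R = R0 + s = 41 + 29.5763 = 70.5763

θ=160.8°: 58.4068
θ=183.8°: 74.6589
θ=220.9°: 70.5763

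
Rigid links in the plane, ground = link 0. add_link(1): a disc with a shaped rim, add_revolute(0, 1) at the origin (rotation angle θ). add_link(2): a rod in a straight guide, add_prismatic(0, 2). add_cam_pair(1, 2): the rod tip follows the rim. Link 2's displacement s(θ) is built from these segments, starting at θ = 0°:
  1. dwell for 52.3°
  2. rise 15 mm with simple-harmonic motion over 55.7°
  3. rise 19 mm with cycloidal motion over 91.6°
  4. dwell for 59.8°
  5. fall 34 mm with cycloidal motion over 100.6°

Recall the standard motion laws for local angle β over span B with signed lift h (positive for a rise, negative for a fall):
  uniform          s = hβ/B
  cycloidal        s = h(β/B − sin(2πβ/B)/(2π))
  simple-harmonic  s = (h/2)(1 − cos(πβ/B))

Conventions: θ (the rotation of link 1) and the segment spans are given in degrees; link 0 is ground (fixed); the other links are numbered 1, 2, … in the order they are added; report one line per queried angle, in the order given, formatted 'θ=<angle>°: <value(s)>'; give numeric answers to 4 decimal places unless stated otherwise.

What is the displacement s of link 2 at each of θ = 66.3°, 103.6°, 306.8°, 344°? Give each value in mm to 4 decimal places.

segment 1 (0° to 52.3°, dwell): s unchanged at 0.0000
θ = 66.3° falls in segment 2 (52.3° to 108°, simple-harmonic, h = 15): β = 66.3 − 52.3 = 14°, B = 55.7°; Δs = 15/2·(1 − cos(π·0.2513)) = 2.2192; s = 0.0000 + 2.2192 = 2.2192
θ = 103.6° falls in segment 2 (52.3° to 108°, simple-harmonic, h = 15): β = 103.6 − 52.3 = 51.3°, B = 55.7°; Δs = 15/2·(1 − cos(π·0.9210)) = 14.7702; s = 0.0000 + 14.7702 = 14.7702
segment 2 (52.3° to 108°, simple-harmonic, h = 15) is passed completely: s = 0.0000 + (15) = 15.0000
segment 3 (108° to 199.6°, cycloidal, h = 19) is passed completely: s = 15.0000 + (19) = 34.0000
segment 4 (199.6° to 259.4°, dwell): s unchanged at 34.0000
θ = 306.8° falls in segment 5 (259.4° to 360°, cycloidal, h = -34): β = 306.8 − 259.4 = 47.4°, B = 100.6°; Δs = -34·(0.4712 − sin(2π·0.4712)/(2π)) = -15.0451; s = 34.0000 − 15.0451 = 18.9549
θ = 344° falls in segment 5 (259.4° to 360°, cycloidal, h = -34): β = 344 − 259.4 = 84.6°, B = 100.6°; Δs = -34·(0.8410 − sin(2π·0.8410)/(2π)) = -33.1439; s = 34.0000 − 33.1439 = 0.8561

θ=66.3°: 2.2192
θ=103.6°: 14.7702
θ=306.8°: 18.9549
θ=344°: 0.8561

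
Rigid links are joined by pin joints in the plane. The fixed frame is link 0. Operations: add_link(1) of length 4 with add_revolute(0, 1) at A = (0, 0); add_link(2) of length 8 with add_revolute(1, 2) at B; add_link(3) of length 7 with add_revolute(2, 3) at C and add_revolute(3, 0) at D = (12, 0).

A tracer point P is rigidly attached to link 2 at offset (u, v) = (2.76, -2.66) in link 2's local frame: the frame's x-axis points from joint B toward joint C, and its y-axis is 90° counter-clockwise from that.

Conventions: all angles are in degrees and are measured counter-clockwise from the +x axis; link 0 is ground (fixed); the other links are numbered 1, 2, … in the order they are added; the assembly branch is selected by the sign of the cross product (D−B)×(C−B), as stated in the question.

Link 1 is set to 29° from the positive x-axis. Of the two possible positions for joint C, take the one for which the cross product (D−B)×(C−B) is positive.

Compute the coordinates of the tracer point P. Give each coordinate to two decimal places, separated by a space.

A=(0,0), D=(12.00,0)
B = A + 4.00·(cos29°, sin29°) = (3.4985, 1.9392)
|BD| = 8.7199
circle(B,8.00) ∩ circle(D,7.00): a=5.2200, h=6.0623
  candidates: C₊=(9.9360,6.6888) cross=52.862; C₋=(7.2396,-5.1321) cross=-52.862
  branch + wants cross > 0 → take C=(9.9360,6.6888) (cross=52.862)
ex = (C−B)/|BC| = (0.8047,0.5937); ey = (-0.5937,0.8047)
P = B + 2.76·ex + -2.66·ey = (7.2987,1.4374)

7.30 1.44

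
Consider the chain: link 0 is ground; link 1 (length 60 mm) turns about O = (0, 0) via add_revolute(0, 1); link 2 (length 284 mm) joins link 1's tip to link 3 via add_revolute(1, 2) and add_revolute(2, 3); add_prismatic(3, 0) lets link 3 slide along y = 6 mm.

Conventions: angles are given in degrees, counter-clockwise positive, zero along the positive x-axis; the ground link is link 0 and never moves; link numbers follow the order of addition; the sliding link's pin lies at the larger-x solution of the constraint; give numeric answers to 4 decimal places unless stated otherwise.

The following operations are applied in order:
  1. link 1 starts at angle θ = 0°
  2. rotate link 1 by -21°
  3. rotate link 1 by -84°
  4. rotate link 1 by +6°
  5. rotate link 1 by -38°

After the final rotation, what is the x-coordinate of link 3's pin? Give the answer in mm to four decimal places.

geometry: r = 60 mm, L = 284 mm, e = 6 mm; θ starts at 0°
rotate link 1 by -21°: θ ← 0° -21° = -21°
rotate link 1 by -84°: θ ← -21° -84° = -105°
rotate link 1 by +6°: θ ← -105° +6° = -99°
rotate link 1 by -38°: θ ← -99° -38° = -137°
crank pin P = (r cos θ, r sin θ) = (-43.881222, -40.919902)
h = r sin θ − e = -40.919902 − 6 = -46.919902
x = r cos θ + √(L² − h²) = -43.881222 + 280.097345 = 236.216123

236.2161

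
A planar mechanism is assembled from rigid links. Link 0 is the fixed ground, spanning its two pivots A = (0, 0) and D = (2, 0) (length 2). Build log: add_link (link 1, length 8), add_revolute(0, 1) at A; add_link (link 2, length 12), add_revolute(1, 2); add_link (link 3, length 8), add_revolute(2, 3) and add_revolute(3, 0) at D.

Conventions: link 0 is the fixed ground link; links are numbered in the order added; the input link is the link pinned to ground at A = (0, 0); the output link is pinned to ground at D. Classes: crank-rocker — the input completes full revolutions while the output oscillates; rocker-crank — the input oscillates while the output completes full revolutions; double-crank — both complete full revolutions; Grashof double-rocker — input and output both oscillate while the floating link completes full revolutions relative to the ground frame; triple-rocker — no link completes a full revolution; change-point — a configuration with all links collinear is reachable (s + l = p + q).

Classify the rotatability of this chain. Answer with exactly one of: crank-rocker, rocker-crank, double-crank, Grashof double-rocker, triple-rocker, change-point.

lengths: ground=2, input=8, coupler=12, output=8
sorted: s=2 (shortest), l=12 (longest), p+q=16
s + l = 14 vs p + q = 16
s + l < p + q (Grashof) with shortest = ground link → double-crank

double-crank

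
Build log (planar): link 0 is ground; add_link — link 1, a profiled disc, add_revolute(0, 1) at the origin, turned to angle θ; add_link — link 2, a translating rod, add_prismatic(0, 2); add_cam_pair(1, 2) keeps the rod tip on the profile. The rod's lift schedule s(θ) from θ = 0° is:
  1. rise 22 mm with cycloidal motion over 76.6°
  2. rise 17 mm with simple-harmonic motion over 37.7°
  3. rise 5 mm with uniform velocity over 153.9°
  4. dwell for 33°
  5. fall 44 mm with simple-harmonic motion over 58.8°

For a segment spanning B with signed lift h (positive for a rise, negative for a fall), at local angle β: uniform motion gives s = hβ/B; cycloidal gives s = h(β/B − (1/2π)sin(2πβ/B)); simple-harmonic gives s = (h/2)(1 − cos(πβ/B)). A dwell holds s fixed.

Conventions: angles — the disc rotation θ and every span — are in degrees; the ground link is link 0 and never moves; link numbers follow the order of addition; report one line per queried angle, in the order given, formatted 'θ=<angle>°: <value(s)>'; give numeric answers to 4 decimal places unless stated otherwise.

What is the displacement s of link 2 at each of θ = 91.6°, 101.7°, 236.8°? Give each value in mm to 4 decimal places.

seg 1 [0°–76.6°] cycloidal, h=22: full span → s += 22 → s = 22.0000
seg 2 [76.6°–114.3°] simple-harmonic, h=17: θ=91.6° here. β=15, B=37.7. 17/2·(1 − cos(π·0.3979)) = 5.8195 → s = 27.8195
seg 2 [76.6°–114.3°] simple-harmonic, h=17: θ=101.7° here. β=25.1, B=37.7. 17/2·(1 − cos(π·0.6658)) = 12.7295 → s = 34.7295
seg 2 [76.6°–114.3°] simple-harmonic, h=17: full span → s += 17 → s = 39.0000
seg 3 [114.3°–268.2°] uniform, h=5: θ=236.8° here. β=122.5, B=153.9. 5·122.5/153.9 = 3.9799 → s = 42.9799

θ=91.6°: 27.8195
θ=101.7°: 34.7295
θ=236.8°: 42.9799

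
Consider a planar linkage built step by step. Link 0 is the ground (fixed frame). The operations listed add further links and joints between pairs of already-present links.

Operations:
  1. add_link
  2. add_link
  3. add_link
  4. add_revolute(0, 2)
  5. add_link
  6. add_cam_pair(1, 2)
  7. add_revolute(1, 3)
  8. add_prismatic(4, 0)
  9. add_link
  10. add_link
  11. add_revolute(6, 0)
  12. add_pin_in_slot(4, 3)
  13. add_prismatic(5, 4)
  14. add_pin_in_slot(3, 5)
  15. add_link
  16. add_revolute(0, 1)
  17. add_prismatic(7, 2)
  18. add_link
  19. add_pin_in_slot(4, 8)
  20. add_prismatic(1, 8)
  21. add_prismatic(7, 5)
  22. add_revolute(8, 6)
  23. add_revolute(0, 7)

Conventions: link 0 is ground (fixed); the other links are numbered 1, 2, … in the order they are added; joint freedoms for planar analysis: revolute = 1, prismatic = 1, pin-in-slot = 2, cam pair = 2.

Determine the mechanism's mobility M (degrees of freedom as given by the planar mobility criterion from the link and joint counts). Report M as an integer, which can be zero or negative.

ground; <1,0,0>
#1 <2,0,0>
#2 <3,0,0>
#3 <4,0,0>
R:0↔2 J1 <4,1,0>
#4 <5,1,0>
C:1↔2 J2 <5,1,1>
R:1↔3 J1 <5,2,1>
P:4↔0 J1 <5,3,1>
#5 <6,3,1>
#6 <7,3,1>
R:6↔0 J1 <7,4,1>
PS:4↔3 J2 <7,4,2>
P:5↔4 J1 <7,5,2>
PS:3↔5 J2 <7,5,3>
#7 <8,5,3>
R:0↔1 J1 <8,6,3>
P:7↔2 J1 <8,7,3>
#8 <9,7,3>
PS:4↔8 J2 <9,7,4>
P:1↔8 J1 <9,8,4>
P:7↔5 J1 <9,9,4>
R:8↔6 J1 <9,10,4>
R:0↔7 J1 <9,11,4>
3×8 − 2×11 − 1×4 = -2

M = -2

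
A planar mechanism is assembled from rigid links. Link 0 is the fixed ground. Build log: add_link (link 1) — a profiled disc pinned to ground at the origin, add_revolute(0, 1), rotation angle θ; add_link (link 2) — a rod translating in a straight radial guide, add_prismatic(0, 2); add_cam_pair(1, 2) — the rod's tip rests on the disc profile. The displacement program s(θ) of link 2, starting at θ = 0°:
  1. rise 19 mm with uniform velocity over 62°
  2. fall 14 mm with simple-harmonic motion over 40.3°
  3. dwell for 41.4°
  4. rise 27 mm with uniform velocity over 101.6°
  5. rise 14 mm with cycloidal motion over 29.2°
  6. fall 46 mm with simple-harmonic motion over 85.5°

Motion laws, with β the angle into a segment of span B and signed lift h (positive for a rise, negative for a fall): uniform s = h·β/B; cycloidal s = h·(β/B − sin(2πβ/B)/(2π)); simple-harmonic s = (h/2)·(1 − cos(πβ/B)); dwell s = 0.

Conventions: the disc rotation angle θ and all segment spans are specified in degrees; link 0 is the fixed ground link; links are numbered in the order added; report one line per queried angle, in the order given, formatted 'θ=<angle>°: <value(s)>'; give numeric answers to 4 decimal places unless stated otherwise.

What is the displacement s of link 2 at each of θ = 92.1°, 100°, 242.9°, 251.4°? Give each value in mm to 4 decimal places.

seg 1 [0°–62°] uniform, h=19: full span → s += 19 → s = 19.0000
seg 2 [62°–102.3°] simple-harmonic, h=-14: θ=92.1° here. β=30.1, B=40.3. -14/2·(1 − cos(π·0.7469)) = -11.9013 → s = 7.0987
seg 2 [62°–102.3°] simple-harmonic, h=-14: θ=100° here. β=38, B=40.3. -14/2·(1 − cos(π·0.9429)) = -13.8878 → s = 5.1122
seg 2 [62°–102.3°] simple-harmonic, h=-14: full span → s += -14 → s = 5.0000
seg 3 [102.3°–143.7°] dwell: s stays 5.0000
seg 4 [143.7°–245.3°] uniform, h=27: θ=242.9° here. β=99.2, B=101.6. 27·99.2/101.6 = 26.3622 → s = 31.3622
seg 4 [143.7°–245.3°] uniform, h=27: full span → s += 27 → s = 32.0000
seg 5 [245.3°–274.5°] cycloidal, h=14: θ=251.4° here. β=6.1, B=29.2. 14·(0.2089 − sin(2π·0.2089)/(2π)) = 0.7704 → s = 32.7704

θ=92.1°: 7.0987
θ=100°: 5.1122
θ=242.9°: 31.3622
θ=251.4°: 32.7704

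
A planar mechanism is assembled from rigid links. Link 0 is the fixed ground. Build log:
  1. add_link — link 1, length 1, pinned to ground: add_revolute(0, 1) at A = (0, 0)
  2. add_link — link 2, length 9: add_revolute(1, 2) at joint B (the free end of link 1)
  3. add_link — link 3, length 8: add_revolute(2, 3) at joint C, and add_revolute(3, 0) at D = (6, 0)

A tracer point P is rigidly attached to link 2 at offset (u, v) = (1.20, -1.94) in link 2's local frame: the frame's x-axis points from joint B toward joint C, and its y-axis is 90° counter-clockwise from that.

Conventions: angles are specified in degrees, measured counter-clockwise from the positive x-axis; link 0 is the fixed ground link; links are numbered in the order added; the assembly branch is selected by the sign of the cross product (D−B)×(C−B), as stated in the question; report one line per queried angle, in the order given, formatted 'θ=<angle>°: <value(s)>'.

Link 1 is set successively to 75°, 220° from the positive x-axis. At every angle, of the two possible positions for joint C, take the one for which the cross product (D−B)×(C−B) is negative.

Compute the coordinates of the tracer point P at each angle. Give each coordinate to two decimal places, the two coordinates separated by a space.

A=(0,0), D=(6.00,0)
θ=75°: B = A + 1.00·(cos75°, sin75°) = (0.2588, 0.9659)
θ=75°: |BD| = 5.8219
θ=75°: circle(B,9.00) ∩ circle(D,8.00): a=4.3709, h=7.8673
θ=75°:   candidates: C₊=(5.8745,7.9990) cross=45.803; C₋=(3.2639,-7.5176) cross=-45.803
θ=75°:   branch - wants cross < 0 → take C=(3.2639,-7.5176) (cross=-45.803)
θ=75°: ex = (C−B)/|BC| = (0.3339,-0.9426); ey = (0.9426,0.3339)
θ=75°: P = B + 1.20·ex + -1.94·ey = (-1.1692,-0.8130)
θ=220°: B = A + 1.00·(cos220°, sin220°) = (-0.7660, -0.6428)
θ=220°: |BD| = 6.7965
θ=220°: circle(B,9.00) ∩ circle(D,8.00): a=4.6489, h=7.7063
θ=220°:   candidates: C₊=(3.1332,7.4687) cross=52.376; C₋=(4.5909,-7.8749) cross=-52.376
θ=220°:   branch - wants cross < 0 → take C=(4.5909,-7.8749) (cross=-52.376)
θ=220°: ex = (C−B)/|BC| = (0.5952,-0.8036); ey = (0.8036,0.5952)
θ=220°: P = B + 1.20·ex + -1.94·ey = (-1.6107,-2.7618)

θ=75°: -1.17 -0.81
θ=220°: -1.61 -2.76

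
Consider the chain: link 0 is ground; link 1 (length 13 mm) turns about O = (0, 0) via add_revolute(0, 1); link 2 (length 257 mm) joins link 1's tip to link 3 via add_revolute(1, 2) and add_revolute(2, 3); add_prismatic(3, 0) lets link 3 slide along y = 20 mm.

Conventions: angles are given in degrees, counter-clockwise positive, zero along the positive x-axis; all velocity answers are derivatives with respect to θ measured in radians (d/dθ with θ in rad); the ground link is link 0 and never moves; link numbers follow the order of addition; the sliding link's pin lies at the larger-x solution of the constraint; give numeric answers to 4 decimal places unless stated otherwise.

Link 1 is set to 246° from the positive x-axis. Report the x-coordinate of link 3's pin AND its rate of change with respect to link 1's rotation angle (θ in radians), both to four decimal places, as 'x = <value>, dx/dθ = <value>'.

geometry: r = 13 mm, L = 257 mm, e = 20 mm
crank pin P = (r cos θ, r sin θ) = (-5.287576, -11.876091)
h = r sin θ − e = -11.876091 − 20 = -31.876091
x = r cos θ + √(L² − h²) = -5.287576 + 255.015519 = 249.727942
dx/dθ = −r sin θ − h·r cos θ/√(L² − h²) (θ in radians; h = -31.876091) = 11.215162

x = 249.7279, dx/dθ = 11.2152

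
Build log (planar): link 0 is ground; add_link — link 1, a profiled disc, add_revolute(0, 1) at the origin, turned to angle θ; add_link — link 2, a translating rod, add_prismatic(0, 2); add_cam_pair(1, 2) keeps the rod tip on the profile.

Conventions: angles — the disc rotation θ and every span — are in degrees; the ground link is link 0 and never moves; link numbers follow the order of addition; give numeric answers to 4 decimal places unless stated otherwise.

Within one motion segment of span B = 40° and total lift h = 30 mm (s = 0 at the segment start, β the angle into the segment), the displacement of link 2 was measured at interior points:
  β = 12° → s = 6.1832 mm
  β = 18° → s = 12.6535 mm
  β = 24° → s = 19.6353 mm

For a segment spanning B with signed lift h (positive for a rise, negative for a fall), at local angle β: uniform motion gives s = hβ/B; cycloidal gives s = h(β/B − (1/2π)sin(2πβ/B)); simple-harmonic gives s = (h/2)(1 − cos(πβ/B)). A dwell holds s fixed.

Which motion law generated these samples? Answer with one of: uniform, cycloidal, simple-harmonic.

candidates at β/B = r: uniform s = h·r (linear in β); cycloidal s = h·(r − sin(2πr)/(2π)); simple-harmonic s = (h/2)(1 − cos(πr))
β=12°: printed 6.1832 | uniform 9.0000, cycloidal 4.4590, simple-harmonic 6.1832
β=18°: printed 12.6535 | uniform 13.5000, cycloidal 12.0246, simple-harmonic 12.6535
β=24°: printed 19.6353 | uniform 18.0000, cycloidal 20.8065, simple-harmonic 19.6353
only one law matches every sample → simple-harmonic

simple-harmonic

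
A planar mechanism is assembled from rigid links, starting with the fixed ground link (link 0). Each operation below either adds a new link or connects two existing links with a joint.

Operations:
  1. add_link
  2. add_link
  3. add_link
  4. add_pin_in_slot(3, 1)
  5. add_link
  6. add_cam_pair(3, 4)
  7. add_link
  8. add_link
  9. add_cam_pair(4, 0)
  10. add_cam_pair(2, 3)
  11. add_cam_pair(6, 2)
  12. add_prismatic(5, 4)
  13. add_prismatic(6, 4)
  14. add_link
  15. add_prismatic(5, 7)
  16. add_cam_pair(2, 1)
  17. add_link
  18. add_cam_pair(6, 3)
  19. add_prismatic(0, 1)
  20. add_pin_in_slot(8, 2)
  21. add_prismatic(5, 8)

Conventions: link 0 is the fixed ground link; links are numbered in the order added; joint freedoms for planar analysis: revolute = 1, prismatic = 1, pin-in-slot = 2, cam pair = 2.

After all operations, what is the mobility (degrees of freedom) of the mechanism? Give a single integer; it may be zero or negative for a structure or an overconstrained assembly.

link 0 = ground. State L|J1|J2 = 1|0|0
+link1  2|0|0
+link2  3|0|0
+link3  4|0|0
PS(3,1) f=2→J2  4|0|1
+link4  5|0|1
C(3,4) f=2→J2  5|0|2
+link5  6|0|2
+link6  7|0|2
C(4,0) f=2→J2  7|0|3
C(2,3) f=2→J2  7|0|4
C(6,2) f=2→J2  7|0|5
P(5,4) f=1→J1  7|1|5
P(6,4) f=1→J1  7|2|5
+link7  8|2|5
P(5,7) f=1→J1  8|3|5
C(2,1) f=2→J2  8|3|6
+link8  9|3|6
C(6,3) f=2→J2  9|3|7
P(0,1) f=1→J1  9|4|7
PS(8,2) f=2→J2  9|4|8
P(5,8) f=1→J1  9|5|8
M = 3(9−1)−2·5−8 = 24−10−8 = 6

M = 6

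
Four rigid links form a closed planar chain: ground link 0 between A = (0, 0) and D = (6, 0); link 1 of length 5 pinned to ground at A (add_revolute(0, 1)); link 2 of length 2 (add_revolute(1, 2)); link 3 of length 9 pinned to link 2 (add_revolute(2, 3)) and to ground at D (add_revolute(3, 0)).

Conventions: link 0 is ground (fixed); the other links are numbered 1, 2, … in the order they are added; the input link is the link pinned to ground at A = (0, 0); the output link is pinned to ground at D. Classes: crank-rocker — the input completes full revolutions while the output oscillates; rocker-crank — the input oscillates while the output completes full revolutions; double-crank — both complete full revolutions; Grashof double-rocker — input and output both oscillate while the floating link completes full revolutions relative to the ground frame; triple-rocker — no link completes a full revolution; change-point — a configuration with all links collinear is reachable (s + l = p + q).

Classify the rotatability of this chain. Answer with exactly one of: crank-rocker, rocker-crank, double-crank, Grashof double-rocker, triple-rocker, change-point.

lengths: ground=6, input=5, coupler=2, output=9
sorted: s=2 (shortest), l=9 (longest), p+q=11
s + l = 11 vs p + q = 11
s + l = p + q → change-point (collinear configuration reachable)

change-point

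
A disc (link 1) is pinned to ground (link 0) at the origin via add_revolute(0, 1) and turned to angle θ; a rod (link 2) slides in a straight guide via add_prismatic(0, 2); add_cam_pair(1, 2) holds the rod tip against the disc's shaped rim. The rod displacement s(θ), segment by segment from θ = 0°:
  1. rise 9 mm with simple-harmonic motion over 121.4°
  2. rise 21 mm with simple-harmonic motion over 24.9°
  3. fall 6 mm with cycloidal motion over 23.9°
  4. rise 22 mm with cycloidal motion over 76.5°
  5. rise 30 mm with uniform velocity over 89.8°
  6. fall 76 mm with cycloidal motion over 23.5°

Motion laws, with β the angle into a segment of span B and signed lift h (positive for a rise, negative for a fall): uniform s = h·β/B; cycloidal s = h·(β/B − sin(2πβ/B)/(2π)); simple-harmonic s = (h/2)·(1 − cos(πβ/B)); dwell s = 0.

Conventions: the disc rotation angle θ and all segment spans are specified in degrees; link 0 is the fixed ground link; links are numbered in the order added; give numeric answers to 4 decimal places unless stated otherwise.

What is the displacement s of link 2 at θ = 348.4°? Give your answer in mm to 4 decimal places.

segment 1 (0° to 121.4°, simple-harmonic, h = 9) is passed completely: s = 0.0000 + (9) = 9.0000
segment 2 (121.4° to 146.3°, simple-harmonic, h = 21) is passed completely: s = 9.0000 + (21) = 30.0000
segment 3 (146.3° to 170.2°, cycloidal, h = -6) is passed completely: s = 30.0000 + (-6) = 24.0000
segment 4 (170.2° to 246.7°, cycloidal, h = 22) is passed completely: s = 24.0000 + (22) = 46.0000
segment 5 (246.7° to 336.5°, uniform, h = 30) is passed completely: s = 46.0000 + (30) = 76.0000
θ = 348.4° falls in segment 6 (336.5° to 360°, cycloidal, h = -76): β = 348.4 − 336.5 = 11.9°, B = 23.5°; Δs = -76·(0.5064 − sin(2π·0.5064)/(2π)) = -38.9701; s = 76.0000 − 38.9701 = 37.0299

37.0299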